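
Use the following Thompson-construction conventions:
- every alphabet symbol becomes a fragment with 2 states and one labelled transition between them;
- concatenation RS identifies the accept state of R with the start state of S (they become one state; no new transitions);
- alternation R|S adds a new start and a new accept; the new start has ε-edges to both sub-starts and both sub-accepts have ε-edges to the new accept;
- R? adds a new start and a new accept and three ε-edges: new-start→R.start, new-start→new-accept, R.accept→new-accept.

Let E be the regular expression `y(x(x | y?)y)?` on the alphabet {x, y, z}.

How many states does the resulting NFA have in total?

13

Bottom-up over the parse tree:
Each of the 5 symbol leaves contributes a 2-state fragment.
  y? : 4 states
  x | y? : 8 states
  x(x | y?)y : 10 states
  (x(x | y?)y)? : 12 states
  y(x(x | y?)y)? : 13 states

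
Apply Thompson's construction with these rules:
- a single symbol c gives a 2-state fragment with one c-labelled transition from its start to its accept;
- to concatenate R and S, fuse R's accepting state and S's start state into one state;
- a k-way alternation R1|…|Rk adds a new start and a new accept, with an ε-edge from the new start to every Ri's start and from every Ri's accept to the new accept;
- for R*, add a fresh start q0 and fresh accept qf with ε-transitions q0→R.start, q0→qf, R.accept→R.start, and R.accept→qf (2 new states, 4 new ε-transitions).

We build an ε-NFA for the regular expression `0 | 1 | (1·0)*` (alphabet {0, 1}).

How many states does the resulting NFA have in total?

11

By structural recursion:
Each of the 4 symbol leaves contributes a 2-state fragment.
  1·0 → 3 states
  (1·0)* → 5 states
  0 | 1 | (1·0)* → 11 states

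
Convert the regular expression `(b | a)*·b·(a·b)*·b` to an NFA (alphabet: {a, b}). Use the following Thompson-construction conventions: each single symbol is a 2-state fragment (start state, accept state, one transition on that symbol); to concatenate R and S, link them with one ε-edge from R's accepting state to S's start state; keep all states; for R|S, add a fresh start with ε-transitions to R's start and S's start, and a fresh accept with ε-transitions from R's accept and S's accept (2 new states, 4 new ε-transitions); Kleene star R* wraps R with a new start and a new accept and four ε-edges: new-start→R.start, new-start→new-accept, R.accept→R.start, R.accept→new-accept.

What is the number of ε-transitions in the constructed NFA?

16

By structural recursion:
Each of the 6 symbol leaves contributes 0 ε-transitions.
  b | a — 4 ε-transitions
  (b | a)* — 8 ε-transitions
  a·b — 1 ε-transition
  (a·b)* — 5 ε-transitions
  (b | a)*·b·(a·b)*·b — 16 ε-transitions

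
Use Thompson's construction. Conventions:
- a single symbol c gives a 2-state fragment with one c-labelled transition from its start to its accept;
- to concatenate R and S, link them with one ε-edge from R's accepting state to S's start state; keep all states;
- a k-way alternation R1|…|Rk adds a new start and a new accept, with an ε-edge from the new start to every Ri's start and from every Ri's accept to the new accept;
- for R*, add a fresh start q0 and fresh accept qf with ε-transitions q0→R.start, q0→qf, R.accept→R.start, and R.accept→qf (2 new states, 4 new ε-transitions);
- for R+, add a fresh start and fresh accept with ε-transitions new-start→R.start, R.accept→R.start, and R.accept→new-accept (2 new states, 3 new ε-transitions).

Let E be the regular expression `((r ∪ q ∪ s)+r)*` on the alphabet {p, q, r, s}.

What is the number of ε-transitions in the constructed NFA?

14

By structural recursion:
Each of the 4 symbol leaves contributes 0 ε-transitions.
  r ∪ q ∪ s → 6 ε-transitions
  (r ∪ q ∪ s)+ → 9 ε-transitions
  (r ∪ q ∪ s)+r → 10 ε-transitions
  ((r ∪ q ∪ s)+r)* → 14 ε-transitions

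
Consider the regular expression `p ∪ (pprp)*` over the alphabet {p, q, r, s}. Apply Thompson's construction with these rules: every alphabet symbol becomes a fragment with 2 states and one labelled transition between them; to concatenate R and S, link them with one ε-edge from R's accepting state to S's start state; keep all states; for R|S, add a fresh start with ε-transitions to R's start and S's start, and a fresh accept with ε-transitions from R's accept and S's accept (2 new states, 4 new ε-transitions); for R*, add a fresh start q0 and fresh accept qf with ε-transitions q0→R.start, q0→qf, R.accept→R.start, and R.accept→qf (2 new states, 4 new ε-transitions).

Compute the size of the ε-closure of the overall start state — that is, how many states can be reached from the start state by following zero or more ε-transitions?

6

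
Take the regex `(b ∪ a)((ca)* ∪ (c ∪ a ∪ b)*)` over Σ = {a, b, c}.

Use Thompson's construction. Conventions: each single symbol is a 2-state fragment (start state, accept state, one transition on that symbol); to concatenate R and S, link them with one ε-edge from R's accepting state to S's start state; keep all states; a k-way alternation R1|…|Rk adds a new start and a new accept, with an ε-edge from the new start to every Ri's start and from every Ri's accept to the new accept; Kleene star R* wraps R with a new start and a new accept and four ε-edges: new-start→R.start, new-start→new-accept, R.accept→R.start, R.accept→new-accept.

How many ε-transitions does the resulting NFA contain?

24

By structural recursion:
Each of the 7 symbol leaves contributes 0 ε-transitions.
  b ∪ a : 4 ε-transitions
  ca : 1 ε-transition
  (ca)* : 5 ε-transitions
  c ∪ a ∪ b : 6 ε-transitions
  (c ∪ a ∪ b)* : 10 ε-transitions
  (ca)* ∪ (c ∪ a ∪ b)* : 19 ε-transitions
  (b ∪ a)((ca)* ∪ (c ∪ a ∪ b)*) : 24 ε-transitions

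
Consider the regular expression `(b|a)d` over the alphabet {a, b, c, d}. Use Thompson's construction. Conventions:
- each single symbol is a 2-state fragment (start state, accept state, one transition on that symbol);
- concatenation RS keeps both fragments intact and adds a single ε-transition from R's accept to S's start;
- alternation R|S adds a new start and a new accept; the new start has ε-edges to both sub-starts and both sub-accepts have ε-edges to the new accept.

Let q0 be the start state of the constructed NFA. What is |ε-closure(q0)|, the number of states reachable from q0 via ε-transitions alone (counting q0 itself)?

3

Let C(F) = |ε-closure(F.start)| within fragment F, and note whether F accepts ε. Symbol fragments have C = 1 and do not accept ε. Then:
  b|a : |closure| = 1 + 1 + 1 = 3 (the new accept is not ε-reachable since no branch accepts ε)
  (b|a)d : same as the first factor's closure: |closure| = 3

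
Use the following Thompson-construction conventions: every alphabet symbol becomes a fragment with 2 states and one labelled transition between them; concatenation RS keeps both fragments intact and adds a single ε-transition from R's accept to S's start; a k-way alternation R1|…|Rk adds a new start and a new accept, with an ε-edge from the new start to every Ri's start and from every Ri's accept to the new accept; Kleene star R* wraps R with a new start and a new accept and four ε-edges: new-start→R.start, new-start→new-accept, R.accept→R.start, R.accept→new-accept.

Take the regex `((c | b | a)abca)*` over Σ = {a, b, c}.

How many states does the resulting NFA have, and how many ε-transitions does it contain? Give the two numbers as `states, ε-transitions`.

Per subexpression:
Each of the 7 symbol leaves contributes 2 states and 0 ε-transitions.
  c | b | a = 8 states, 6 ε-transitions
  (c | b | a)abca = 16 states, 10 ε-transitions
  ((c | b | a)abca)* = 18 states, 14 ε-transitions

18, 14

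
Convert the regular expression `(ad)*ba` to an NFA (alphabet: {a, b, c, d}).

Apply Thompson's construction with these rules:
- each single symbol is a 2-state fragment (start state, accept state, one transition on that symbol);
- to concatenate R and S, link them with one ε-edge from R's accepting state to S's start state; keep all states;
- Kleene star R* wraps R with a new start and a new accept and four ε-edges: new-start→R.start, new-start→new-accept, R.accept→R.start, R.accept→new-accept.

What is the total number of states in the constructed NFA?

Building bottom-up:
Each of the 4 symbol leaves contributes a 2-state fragment.
  ad — 4 states
  (ad)* — 6 states
  (ad)*ba — 10 states

10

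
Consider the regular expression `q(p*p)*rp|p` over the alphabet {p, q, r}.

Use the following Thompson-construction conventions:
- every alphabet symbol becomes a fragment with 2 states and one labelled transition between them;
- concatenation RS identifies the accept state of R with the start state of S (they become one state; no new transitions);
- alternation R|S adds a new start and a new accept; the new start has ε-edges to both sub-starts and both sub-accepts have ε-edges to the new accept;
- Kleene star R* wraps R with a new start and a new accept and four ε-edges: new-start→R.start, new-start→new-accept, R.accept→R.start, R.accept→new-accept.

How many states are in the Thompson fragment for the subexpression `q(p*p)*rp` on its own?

10

Fragment for `q(p*p)*rp`:
Each of the 5 symbol leaves contributes a 2-state fragment.
  p* = 4 states
  p*p = 5 states
  (p*p)* = 7 states
  q(p*p)*rp = 10 states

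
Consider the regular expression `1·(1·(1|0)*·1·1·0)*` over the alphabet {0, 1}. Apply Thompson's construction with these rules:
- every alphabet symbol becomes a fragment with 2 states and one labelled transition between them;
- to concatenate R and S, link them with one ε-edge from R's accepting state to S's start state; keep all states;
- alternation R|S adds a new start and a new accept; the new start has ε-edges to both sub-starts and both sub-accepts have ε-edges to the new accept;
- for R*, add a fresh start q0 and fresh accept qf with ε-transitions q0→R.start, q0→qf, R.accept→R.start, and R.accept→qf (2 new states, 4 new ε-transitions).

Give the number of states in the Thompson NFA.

Building bottom-up:
Each of the 7 symbol leaves contributes a 2-state fragment.
  1|0 : 6 states
  (1|0)* : 8 states
  1·(1|0)*·1·1·0 : 16 states
  (1·(1|0)*·1·1·0)* : 18 states
  1·(1·(1|0)*·1·1·0)* : 20 states

20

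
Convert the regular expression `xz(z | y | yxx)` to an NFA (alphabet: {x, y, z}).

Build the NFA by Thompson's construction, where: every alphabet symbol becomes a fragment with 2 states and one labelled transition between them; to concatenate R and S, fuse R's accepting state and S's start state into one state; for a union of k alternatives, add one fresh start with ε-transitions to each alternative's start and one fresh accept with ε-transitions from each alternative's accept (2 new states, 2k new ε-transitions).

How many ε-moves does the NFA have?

6

Recursing over subexpressions:
Each of the 7 symbol leaves contributes 0 ε-transitions.
  yxx → 0 ε-transitions
  z | y | yxx → 6 ε-transitions
  xz(z | y | yxx) → 6 ε-transitions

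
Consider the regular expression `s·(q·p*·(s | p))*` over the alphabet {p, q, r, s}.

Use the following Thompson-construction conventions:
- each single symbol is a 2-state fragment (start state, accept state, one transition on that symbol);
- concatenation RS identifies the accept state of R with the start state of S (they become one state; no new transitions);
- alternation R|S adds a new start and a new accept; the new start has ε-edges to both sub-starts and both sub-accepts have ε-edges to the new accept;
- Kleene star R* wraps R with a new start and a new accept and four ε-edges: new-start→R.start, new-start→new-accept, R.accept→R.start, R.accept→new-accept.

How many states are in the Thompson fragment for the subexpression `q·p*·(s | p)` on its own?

10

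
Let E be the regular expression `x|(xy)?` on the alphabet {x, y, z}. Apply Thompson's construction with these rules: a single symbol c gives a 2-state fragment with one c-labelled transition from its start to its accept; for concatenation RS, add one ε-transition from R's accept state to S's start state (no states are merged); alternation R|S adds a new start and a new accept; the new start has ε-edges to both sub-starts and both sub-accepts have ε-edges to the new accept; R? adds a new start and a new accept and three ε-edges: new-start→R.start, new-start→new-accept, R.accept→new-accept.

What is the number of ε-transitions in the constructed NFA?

Bottom-up over the parse tree:
Each of the 3 symbol leaves contributes 0 ε-transitions.
  xy — 1 ε-transition
  (xy)? — 4 ε-transitions
  x|(xy)? — 8 ε-transitions

8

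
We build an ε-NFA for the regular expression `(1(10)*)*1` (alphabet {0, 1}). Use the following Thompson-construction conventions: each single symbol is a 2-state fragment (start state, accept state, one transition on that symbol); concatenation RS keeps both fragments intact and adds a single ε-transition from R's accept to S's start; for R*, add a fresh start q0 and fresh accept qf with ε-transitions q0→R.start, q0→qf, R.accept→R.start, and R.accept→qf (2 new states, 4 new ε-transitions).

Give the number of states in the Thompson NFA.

12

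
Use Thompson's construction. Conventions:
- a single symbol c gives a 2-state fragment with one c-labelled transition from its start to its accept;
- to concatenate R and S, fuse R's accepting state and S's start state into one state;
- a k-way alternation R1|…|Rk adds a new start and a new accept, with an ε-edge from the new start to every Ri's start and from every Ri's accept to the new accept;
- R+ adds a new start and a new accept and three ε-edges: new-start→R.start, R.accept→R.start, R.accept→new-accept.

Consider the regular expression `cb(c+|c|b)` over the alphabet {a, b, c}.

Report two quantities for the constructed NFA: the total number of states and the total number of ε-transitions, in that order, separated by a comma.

12, 9

Per subexpression:
Each of the 5 symbol leaves contributes 2 states and 0 ε-transitions.
  c+ = 4 states, 3 ε-transitions
  c+|c|b = 10 states, 9 ε-transitions
  cb(c+|c|b) = 12 states, 9 ε-transitions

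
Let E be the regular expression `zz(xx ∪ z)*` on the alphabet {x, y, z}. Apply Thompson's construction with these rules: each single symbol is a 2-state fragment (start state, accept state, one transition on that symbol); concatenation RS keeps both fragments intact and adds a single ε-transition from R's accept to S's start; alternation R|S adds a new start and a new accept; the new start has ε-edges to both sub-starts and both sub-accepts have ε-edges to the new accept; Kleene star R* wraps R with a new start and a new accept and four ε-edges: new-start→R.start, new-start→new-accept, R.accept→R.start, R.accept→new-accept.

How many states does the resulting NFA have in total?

Bottom-up over the parse tree:
Each of the 5 symbol leaves contributes a 2-state fragment.
  xx → 4 states
  xx ∪ z → 8 states
  (xx ∪ z)* → 10 states
  zz(xx ∪ z)* → 14 states

14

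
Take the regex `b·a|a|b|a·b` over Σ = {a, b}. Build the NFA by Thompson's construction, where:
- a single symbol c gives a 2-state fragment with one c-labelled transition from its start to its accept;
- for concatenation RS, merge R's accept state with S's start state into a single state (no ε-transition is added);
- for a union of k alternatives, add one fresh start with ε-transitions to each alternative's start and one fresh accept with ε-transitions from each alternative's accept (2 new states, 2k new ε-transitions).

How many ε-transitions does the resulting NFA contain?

Building bottom-up:
Each of the 6 symbol leaves contributes 0 ε-transitions.
  b·a → 0 ε-transitions
  a·b → 0 ε-transitions
  b·a|a|b|a·b → 8 ε-transitions

8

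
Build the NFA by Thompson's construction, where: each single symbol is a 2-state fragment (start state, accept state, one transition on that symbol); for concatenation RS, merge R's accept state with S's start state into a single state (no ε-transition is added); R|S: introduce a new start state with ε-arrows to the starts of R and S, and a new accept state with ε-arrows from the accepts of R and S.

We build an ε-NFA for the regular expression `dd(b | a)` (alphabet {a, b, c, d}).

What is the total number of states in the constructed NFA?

8

Per subexpression:
Each of the 4 symbol leaves contributes a 2-state fragment.
  b | a : 6 states
  dd(b | a) : 8 states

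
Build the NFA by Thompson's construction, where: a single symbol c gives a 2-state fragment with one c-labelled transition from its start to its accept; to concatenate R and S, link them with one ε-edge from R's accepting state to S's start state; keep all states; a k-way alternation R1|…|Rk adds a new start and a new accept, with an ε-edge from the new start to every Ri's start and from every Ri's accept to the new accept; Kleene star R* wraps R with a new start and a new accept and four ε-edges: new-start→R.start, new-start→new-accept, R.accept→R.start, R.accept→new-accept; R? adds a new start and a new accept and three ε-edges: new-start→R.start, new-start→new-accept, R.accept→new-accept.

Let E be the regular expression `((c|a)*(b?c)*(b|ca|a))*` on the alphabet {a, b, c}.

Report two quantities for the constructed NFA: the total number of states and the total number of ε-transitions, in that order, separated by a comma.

28, 29

By structural recursion:
Each of the 8 symbol leaves contributes 2 states and 0 ε-transitions.
  c|a → 6 states, 4 ε-transitions
  (c|a)* → 8 states, 8 ε-transitions
  b? → 4 states, 3 ε-transitions
  b?c → 6 states, 4 ε-transitions
  (b?c)* → 8 states, 8 ε-transitions
  ca → 4 states, 1 ε-transition
  b|ca|a → 10 states, 7 ε-transitions
  (c|a)*(b?c)*(b|ca|a) → 26 states, 25 ε-transitions
  ((c|a)*(b?c)*(b|ca|a))* → 28 states, 29 ε-transitions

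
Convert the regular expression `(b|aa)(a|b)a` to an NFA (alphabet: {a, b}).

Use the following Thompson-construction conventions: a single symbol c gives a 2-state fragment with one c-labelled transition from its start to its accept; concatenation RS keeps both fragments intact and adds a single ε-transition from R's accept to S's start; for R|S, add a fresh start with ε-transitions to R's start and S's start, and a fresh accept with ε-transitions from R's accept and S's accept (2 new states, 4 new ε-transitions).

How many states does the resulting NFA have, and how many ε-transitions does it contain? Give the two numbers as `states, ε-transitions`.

16, 11

By structural recursion:
Each of the 6 symbol leaves contributes 2 states and 0 ε-transitions.
  aa — 4 states, 1 ε-transition
  b|aa — 8 states, 5 ε-transitions
  a|b — 6 states, 4 ε-transitions
  (b|aa)(a|b)a — 16 states, 11 ε-transitions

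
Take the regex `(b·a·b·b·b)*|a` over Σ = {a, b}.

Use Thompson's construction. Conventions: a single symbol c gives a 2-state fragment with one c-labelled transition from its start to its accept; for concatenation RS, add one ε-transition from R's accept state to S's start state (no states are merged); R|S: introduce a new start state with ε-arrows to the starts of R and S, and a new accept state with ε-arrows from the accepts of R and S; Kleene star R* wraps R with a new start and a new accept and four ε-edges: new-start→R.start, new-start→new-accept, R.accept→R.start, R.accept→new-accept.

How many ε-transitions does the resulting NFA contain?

12

Per subexpression:
Each of the 6 symbol leaves contributes 0 ε-transitions.
  b·a·b·b·b = 4 ε-transitions
  (b·a·b·b·b)* = 8 ε-transitions
  (b·a·b·b·b)*|a = 12 ε-transitions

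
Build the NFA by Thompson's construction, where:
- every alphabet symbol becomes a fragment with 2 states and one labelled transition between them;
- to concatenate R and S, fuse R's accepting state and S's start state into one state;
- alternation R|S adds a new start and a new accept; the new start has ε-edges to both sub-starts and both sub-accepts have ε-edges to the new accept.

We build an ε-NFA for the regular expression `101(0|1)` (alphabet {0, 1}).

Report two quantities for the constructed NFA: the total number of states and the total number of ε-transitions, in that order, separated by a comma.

9, 4

Per subexpression:
Each of the 5 symbol leaves contributes 2 states and 0 ε-transitions.
  0|1 → 6 states, 4 ε-transitions
  101(0|1) → 9 states, 4 ε-transitions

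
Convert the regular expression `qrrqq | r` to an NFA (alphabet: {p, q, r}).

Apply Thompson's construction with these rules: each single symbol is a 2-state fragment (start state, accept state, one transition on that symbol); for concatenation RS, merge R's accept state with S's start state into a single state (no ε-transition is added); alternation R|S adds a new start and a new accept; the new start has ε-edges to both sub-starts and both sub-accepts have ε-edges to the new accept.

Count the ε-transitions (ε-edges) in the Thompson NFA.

4

Building bottom-up:
Each of the 6 symbol leaves contributes 0 ε-transitions.
  qrrqq : 0 ε-transitions
  qrrqq | r : 4 ε-transitions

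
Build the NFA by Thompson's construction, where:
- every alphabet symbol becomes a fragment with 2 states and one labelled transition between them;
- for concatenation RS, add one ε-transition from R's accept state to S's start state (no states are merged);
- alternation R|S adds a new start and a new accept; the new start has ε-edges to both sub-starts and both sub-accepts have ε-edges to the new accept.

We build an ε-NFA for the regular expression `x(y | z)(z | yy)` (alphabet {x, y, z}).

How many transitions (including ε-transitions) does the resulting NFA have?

By structural recursion:
Each of the 6 symbol leaves contributes 1 transition (1 symbol, 0 ε).
  y | z — 6 transitions (2 symbol, 4 ε)
  yy — 3 transitions (2 symbol, 1 ε)
  z | yy — 8 transitions (3 symbol, 5 ε)
  x(y | z)(z | yy) — 17 transitions (6 symbol, 11 ε)

17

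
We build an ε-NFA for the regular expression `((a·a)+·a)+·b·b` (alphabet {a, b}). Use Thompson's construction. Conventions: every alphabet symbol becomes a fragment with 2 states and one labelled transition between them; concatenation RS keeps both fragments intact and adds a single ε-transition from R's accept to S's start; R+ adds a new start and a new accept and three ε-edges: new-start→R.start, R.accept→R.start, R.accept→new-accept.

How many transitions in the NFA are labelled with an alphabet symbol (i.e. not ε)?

5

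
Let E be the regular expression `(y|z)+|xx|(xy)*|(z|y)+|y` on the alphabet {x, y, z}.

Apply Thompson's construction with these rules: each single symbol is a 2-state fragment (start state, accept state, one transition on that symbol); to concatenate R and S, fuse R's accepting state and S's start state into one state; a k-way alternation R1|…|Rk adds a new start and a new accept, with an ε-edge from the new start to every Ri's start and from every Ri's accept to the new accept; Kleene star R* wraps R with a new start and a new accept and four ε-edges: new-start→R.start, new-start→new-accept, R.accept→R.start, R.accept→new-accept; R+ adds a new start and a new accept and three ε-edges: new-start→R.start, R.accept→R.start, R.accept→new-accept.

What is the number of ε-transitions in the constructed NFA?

Bottom-up over the parse tree:
Each of the 9 symbol leaves contributes 0 ε-transitions.
  y|z : 4 ε-transitions
  (y|z)+ : 7 ε-transitions
  xx : 0 ε-transitions
  xy : 0 ε-transitions
  (xy)* : 4 ε-transitions
  z|y : 4 ε-transitions
  (z|y)+ : 7 ε-transitions
  (y|z)+|xx|(xy)*|(z|y)+|y : 28 ε-transitions

28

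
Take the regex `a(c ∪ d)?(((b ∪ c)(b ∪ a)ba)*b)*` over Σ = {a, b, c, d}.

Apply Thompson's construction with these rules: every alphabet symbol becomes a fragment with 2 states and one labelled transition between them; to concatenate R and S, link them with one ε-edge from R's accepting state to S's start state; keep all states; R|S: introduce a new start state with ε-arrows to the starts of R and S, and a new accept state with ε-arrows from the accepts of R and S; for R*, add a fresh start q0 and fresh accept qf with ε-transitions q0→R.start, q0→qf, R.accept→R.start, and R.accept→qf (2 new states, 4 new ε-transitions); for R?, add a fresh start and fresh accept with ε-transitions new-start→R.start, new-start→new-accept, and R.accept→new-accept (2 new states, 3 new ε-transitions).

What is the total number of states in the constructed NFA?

Recursing over subexpressions:
Each of the 10 symbol leaves contributes a 2-state fragment.
  c ∪ d : 6 states
  (c ∪ d)? : 8 states
  b ∪ c : 6 states
  b ∪ a : 6 states
  (b ∪ c)(b ∪ a)ba : 16 states
  ((b ∪ c)(b ∪ a)ba)* : 18 states
  ((b ∪ c)(b ∪ a)ba)*b : 20 states
  (((b ∪ c)(b ∪ a)ba)*b)* : 22 states
  a(c ∪ d)?(((b ∪ c)(b ∪ a)ba)*b)* : 32 states

32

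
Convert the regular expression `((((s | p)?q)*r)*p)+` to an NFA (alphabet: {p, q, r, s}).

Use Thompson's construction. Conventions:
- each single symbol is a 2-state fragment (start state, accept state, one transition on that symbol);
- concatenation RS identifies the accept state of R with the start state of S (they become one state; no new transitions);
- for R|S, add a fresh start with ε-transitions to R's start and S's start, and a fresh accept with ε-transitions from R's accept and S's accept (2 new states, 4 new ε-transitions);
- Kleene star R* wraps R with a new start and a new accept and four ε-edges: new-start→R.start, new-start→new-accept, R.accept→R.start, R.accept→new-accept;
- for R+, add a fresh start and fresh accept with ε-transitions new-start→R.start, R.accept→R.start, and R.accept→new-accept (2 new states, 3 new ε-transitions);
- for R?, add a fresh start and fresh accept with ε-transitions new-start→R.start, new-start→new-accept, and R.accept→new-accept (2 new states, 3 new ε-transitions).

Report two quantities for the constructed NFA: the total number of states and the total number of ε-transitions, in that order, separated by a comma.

Bottom-up over the parse tree:
Each of the 5 symbol leaves contributes 2 states and 0 ε-transitions.
  s | p = 6 states, 4 ε-transitions
  (s | p)? = 8 states, 7 ε-transitions
  (s | p)?q = 9 states, 7 ε-transitions
  ((s | p)?q)* = 11 states, 11 ε-transitions
  ((s | p)?q)*r = 12 states, 11 ε-transitions
  (((s | p)?q)*r)* = 14 states, 15 ε-transitions
  (((s | p)?q)*r)*p = 15 states, 15 ε-transitions
  ((((s | p)?q)*r)*p)+ = 17 states, 18 ε-transitions

17, 18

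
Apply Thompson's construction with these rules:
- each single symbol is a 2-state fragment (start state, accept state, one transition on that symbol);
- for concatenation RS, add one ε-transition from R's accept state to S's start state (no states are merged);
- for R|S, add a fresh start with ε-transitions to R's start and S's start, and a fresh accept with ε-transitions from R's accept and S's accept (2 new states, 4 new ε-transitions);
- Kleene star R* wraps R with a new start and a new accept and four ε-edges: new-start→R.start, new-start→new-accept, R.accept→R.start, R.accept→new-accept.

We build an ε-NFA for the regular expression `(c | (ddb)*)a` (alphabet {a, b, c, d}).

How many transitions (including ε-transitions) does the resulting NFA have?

Building bottom-up:
Each of the 5 symbol leaves contributes 1 transition (1 symbol, 0 ε).
  ddb : 5 transitions (3 symbol, 2 ε)
  (ddb)* : 9 transitions (3 symbol, 6 ε)
  c | (ddb)* : 14 transitions (4 symbol, 10 ε)
  (c | (ddb)*)a : 16 transitions (5 symbol, 11 ε)

16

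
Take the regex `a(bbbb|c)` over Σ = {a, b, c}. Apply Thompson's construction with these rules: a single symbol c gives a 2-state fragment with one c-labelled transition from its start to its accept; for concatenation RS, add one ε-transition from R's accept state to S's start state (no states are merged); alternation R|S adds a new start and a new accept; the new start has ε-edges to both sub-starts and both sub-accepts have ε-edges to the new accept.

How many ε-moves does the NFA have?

Building bottom-up:
Each of the 6 symbol leaves contributes 0 ε-transitions.
  bbbb = 3 ε-transitions
  bbbb|c = 7 ε-transitions
  a(bbbb|c) = 8 ε-transitions

8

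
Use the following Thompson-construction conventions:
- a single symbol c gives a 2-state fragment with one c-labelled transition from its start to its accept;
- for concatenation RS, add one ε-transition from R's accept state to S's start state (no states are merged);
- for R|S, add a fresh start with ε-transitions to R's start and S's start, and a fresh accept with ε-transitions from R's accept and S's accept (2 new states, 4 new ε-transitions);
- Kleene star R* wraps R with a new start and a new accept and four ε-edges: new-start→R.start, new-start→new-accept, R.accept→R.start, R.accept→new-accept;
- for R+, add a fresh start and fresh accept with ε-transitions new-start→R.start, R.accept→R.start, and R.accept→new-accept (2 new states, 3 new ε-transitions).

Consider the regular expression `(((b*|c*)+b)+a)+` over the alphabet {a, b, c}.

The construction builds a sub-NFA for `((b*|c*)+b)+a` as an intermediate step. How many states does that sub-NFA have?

Fragment for `((b*|c*)+b)+a`:
Each of the 4 symbol leaves contributes a 2-state fragment.
  b* = 4 states
  c* = 4 states
  b*|c* = 10 states
  (b*|c*)+ = 12 states
  (b*|c*)+b = 14 states
  ((b*|c*)+b)+ = 16 states
  ((b*|c*)+b)+a = 18 states

18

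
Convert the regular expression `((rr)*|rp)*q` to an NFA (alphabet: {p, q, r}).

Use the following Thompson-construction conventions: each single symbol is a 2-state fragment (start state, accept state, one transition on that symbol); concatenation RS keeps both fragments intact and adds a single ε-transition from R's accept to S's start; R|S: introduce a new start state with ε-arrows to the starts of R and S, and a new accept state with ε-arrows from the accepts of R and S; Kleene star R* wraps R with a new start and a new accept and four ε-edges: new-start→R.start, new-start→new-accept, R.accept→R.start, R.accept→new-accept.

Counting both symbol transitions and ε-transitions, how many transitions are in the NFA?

20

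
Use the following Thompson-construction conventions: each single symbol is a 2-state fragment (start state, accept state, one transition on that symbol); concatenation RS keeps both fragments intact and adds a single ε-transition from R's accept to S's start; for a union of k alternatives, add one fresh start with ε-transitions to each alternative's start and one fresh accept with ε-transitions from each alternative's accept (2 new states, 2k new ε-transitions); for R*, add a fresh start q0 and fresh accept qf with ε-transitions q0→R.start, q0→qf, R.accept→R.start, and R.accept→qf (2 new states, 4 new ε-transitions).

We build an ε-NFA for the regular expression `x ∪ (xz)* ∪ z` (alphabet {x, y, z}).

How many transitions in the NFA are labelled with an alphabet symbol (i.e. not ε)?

Per subexpression:
Each of the 4 symbol leaves contributes exactly 1 symbol transition.
  xz — 2 symbol transitions
  (xz)* — 2 symbol transitions
  x ∪ (xz)* ∪ z — 4 symbol transitions

4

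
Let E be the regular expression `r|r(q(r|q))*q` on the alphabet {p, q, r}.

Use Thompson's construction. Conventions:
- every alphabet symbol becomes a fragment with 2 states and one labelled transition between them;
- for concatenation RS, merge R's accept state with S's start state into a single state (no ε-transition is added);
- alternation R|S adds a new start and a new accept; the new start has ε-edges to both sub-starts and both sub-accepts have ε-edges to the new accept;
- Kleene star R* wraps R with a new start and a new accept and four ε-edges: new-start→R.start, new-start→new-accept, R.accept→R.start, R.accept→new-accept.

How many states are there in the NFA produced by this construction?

Recursing over subexpressions:
Each of the 6 symbol leaves contributes a 2-state fragment.
  r|q : 6 states
  q(r|q) : 7 states
  (q(r|q))* : 9 states
  r(q(r|q))*q : 11 states
  r|r(q(r|q))*q : 15 states

15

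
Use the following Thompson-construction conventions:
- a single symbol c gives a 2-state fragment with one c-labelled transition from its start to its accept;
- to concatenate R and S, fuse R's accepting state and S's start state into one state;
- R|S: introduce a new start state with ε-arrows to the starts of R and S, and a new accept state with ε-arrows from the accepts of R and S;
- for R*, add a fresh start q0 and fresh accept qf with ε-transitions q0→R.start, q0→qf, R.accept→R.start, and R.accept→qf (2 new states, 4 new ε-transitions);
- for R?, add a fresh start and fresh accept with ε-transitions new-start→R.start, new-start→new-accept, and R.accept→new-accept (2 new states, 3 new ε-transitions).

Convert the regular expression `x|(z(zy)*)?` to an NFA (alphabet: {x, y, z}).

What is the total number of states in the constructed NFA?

12

Per subexpression:
Each of the 4 symbol leaves contributes a 2-state fragment.
  zy → 3 states
  (zy)* → 5 states
  z(zy)* → 6 states
  (z(zy)*)? → 8 states
  x|(z(zy)*)? → 12 states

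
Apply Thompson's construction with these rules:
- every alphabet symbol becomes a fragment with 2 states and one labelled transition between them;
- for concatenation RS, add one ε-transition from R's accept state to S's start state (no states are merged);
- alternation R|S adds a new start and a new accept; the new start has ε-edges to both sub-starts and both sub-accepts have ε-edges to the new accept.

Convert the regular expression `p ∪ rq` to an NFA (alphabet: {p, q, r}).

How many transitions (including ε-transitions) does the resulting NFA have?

Building bottom-up:
Each of the 3 symbol leaves contributes 1 transition (1 symbol, 0 ε).
  rq → 3 transitions (2 symbol, 1 ε)
  p ∪ rq → 8 transitions (3 symbol, 5 ε)

8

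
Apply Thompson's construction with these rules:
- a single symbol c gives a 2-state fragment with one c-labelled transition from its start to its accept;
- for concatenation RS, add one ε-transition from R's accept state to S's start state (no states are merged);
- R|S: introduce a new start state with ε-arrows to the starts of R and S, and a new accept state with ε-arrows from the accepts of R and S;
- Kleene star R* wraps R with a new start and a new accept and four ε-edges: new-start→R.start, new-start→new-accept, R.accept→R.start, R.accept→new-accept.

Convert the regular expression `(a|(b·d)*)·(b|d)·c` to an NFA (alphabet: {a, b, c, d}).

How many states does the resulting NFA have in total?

Bottom-up over the parse tree:
Each of the 6 symbol leaves contributes a 2-state fragment.
  b·d — 4 states
  (b·d)* — 6 states
  a|(b·d)* — 10 states
  b|d — 6 states
  (a|(b·d)*)·(b|d)·c — 18 states

18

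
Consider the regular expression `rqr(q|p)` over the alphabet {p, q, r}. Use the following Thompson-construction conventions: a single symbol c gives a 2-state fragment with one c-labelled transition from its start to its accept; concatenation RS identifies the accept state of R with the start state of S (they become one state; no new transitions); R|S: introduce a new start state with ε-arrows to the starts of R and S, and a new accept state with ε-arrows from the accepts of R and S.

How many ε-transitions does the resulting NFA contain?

4

Per subexpression:
Each of the 5 symbol leaves contributes 0 ε-transitions.
  q|p = 4 ε-transitions
  rqr(q|p) = 4 ε-transitions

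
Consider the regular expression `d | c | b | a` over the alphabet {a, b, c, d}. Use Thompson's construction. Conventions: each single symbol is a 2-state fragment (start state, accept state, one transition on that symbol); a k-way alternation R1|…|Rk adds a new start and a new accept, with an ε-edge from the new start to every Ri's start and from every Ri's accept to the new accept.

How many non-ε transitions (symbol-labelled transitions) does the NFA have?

4

Building bottom-up:
Each of the 4 symbol leaves contributes exactly 1 symbol transition.
  d | c | b | a — 4 symbol transitions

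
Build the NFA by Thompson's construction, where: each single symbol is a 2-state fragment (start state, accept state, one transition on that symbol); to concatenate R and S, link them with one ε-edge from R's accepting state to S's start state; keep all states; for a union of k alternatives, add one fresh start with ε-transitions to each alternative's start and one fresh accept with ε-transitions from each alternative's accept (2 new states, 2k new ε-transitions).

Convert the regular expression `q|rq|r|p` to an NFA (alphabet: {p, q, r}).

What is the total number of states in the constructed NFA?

12

Bottom-up over the parse tree:
Each of the 5 symbol leaves contributes a 2-state fragment.
  rq : 4 states
  q|rq|r|p : 12 states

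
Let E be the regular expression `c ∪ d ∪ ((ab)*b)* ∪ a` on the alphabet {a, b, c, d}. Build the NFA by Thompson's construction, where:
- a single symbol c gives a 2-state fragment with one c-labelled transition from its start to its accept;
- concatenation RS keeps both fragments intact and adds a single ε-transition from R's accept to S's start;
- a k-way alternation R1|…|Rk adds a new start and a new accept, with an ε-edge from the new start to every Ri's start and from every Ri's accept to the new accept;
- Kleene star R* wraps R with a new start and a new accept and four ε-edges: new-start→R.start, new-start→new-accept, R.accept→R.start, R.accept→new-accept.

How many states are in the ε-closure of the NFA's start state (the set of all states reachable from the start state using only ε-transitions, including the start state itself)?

11

Let C(F) = |ε-closure(F.start)| within fragment F, and note whether F accepts ε. Symbol fragments have C = 1 and do not accept ε. Then:
  ab → |ε-closure| equals the left operand's closure size = 1 (its accept is not ε-reachable, so the closure stops there)
  (ab)* → new start has ε-edges to the inner start and to the new accept, so |ε-closure| = 2 + 1 = 3
  (ab)*b → |ε-closure| = 3 + 1 = 4 (closure spills across the concat boundary because the left factor accepts ε)
  ((ab)*b)* → new start has ε-edges to the inner start and to the new accept, so |ε-closure| = 2 + 4 = 6
  c ∪ d ∪ ((ab)*b)* ∪ a → |ε-closure| = 1 (new start) + (1 + 1 + 6 + 1) + 1 (new accept, since some branch ε-reaches its own accept) = 11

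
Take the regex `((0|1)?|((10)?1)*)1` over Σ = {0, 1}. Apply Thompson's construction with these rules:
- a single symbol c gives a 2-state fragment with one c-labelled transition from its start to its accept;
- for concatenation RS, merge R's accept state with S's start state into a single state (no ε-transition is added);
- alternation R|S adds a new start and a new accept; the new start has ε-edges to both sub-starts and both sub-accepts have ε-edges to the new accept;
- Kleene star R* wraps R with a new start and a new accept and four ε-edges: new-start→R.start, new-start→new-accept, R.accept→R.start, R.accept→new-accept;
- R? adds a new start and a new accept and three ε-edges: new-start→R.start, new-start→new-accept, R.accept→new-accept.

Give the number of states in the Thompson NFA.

19

Per subexpression:
Each of the 6 symbol leaves contributes a 2-state fragment.
  0|1 → 6 states
  (0|1)? → 8 states
  10 → 3 states
  (10)? → 5 states
  (10)?1 → 6 states
  ((10)?1)* → 8 states
  (0|1)?|((10)?1)* → 18 states
  ((0|1)?|((10)?1)*)1 → 19 states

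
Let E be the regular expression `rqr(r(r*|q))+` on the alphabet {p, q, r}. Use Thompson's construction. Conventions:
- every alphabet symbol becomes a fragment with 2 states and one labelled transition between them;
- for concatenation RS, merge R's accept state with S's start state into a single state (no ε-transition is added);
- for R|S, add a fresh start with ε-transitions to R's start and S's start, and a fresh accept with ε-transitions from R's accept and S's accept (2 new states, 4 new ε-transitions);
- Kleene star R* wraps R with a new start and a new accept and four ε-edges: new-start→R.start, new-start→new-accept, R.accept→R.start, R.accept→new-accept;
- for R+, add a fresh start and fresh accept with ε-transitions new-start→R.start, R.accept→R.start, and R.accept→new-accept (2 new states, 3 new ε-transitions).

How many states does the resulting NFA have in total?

14

Per subexpression:
Each of the 6 symbol leaves contributes a 2-state fragment.
  r* = 4 states
  r*|q = 8 states
  r(r*|q) = 9 states
  (r(r*|q))+ = 11 states
  rqr(r(r*|q))+ = 14 states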